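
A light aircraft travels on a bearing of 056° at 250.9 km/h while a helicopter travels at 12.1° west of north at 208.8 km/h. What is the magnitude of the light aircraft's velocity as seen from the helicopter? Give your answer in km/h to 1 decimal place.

259.7 km/h

Taking east as x and north as y: light aircraft velocity = (208.006, 140.301) km/h; helicopter velocity = (-43.768, 204.161) km/h.
Velocity of light aircraft relative to helicopter = (208.006, 140.301) − (-43.768, 204.161) = (251.774, -63.860) km/h.
Magnitude = |(251.774, -63.860)| = 259.746 km/h.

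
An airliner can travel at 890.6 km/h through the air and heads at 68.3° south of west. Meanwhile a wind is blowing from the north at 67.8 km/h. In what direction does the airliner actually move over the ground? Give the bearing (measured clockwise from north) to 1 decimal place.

200.2°

Taking east as x and north as y: velocity relative to the air = (-329.296, -827.485) km/h; the air relative to ground = (0.000, -67.800) km/h.
Velocity relative to ground = (-329.296, -827.485) + (0.000, -67.800) = (-329.296, -895.285) km/h.
Bearing = atan2(-329.30, -895.29) = 200.19° clockwise from north.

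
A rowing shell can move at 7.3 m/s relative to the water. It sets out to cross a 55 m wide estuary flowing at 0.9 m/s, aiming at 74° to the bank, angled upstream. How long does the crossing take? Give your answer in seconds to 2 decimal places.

7.84 s

The component of the rowing shell's velocity perpendicular to the bank is 7.3 × sin 74° = 7.017 m/s.
Only the cross-stream component determines the crossing time; the current contributes nothing perpendicular to the bank.
Time = 55 / 7.017 = 7.838 s.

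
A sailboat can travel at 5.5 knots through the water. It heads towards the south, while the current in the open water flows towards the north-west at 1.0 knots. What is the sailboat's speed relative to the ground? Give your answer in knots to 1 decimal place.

4.8 knots

Taking east as x and north as y: velocity relative to the water = (0.000, -5.500) knots; the water relative to ground = (-0.707, 0.707) knots.
Velocity relative to ground = (0.000, -5.500) + (-0.707, 0.707) = (-0.707, -4.793) knots.
Speed = |(-0.707, -4.793)| = 4.845 knots.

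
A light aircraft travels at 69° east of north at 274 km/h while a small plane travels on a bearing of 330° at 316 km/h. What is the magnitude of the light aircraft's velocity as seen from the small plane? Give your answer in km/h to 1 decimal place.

449.5 km/h

Taking east as x and north as y: light aircraft velocity = (255.801, 98.193) km/h; small plane velocity = (-158.000, 273.664) km/h.
Velocity of light aircraft relative to small plane = (255.801, 98.193) − (-158.000, 273.664) = (413.801, -175.471) km/h.
Magnitude = |(413.801, -175.471)| = 449.468 km/h.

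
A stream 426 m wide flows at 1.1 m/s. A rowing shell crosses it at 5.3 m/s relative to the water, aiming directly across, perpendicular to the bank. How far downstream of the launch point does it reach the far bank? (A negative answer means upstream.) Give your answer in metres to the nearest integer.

Perpendicular speed = 5.300 m/s; crossing time = 426 / 5.300 = 80.377 s.
Net downstream speed = 1.100 m/s.
Drift = 1.100 × 80.377 = 88.415 m (downstream).

88 m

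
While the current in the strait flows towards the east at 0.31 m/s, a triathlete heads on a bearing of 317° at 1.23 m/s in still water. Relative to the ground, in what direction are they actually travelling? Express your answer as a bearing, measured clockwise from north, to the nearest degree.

Taking east as x and north as y: velocity relative to the water = (-0.839, 0.900) m/s; the water relative to ground = (0.310, 0.000) m/s.
Velocity relative to ground = (-0.839, 0.900) + (0.310, 0.000) = (-0.529, 0.900) m/s.
Bearing = atan2(-0.53, 0.90) = 329.55° clockwise from north.

330°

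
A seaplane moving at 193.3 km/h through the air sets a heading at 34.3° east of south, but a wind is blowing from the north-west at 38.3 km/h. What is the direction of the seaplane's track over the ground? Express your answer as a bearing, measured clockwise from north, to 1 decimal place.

Taking east as x and north as y: velocity relative to the air = (108.930, -159.685) km/h; the air relative to ground = (27.082, -27.082) km/h.
Velocity relative to ground = (108.930, -159.685) + (27.082, -27.082) = (136.012, -186.767) km/h.
Bearing = atan2(136.01, -186.77) = 143.94° clockwise from north.

143.9°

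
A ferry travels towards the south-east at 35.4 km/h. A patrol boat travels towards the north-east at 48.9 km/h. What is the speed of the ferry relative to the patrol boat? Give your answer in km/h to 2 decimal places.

Taking east as x and north as y: ferry velocity = (25.032, -25.032) km/h; patrol boat velocity = (34.578, 34.578) km/h.
Velocity of ferry relative to patrol boat = (25.032, -25.032) − (34.578, 34.578) = (-9.546, -59.609) km/h.
Magnitude = |(-9.546, -59.609)| = 60.369 km/h.

60.37 km/h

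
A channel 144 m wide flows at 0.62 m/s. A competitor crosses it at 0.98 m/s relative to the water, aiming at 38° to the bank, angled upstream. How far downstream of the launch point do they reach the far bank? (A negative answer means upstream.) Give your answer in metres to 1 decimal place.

Perpendicular speed = 0.603 m/s; crossing time = 144 / 0.603 = 238.668 s.
Net downstream speed = -0.152 m/s.
Drift = -0.152 × 238.668 = -36.337 m (upstream).

-36.3 m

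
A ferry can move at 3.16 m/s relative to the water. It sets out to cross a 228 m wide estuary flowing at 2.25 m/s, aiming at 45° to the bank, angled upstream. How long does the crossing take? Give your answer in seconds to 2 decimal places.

The component of the ferry's velocity perpendicular to the bank is 3.16 × sin 45° = 2.234 m/s.
Only the cross-stream component determines the crossing time; the current contributes nothing perpendicular to the bank.
Time = 228 / 2.234 = 102.038 s.

102.04 s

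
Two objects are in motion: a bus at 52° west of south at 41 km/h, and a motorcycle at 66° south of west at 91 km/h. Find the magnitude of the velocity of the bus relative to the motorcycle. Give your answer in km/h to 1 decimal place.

Taking east as x and north as y: bus velocity = (-32.308, -25.242) km/h; motorcycle velocity = (-37.013, -83.133) km/h.
Velocity of bus relative to motorcycle = (-32.308, -25.242) − (-37.013, -83.133) = (4.705, 57.891) km/h.
Magnitude = |(4.705, 57.891)| = 58.081 km/h.

58.1 km/h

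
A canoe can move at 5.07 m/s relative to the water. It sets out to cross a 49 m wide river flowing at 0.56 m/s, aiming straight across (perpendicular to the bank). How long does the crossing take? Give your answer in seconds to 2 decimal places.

The component of the canoe's velocity perpendicular to the bank is 5.07 m/s.
Only the cross-stream component determines the crossing time; the current contributes nothing perpendicular to the bank.
Time = 49 / 5.070 = 9.665 s.

9.66 s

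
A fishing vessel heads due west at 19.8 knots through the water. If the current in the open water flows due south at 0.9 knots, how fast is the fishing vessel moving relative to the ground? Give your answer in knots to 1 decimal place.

Taking east as x and north as y: velocity relative to the water = (-19.800, 0.000) knots; the water relative to ground = (0.000, -0.900) knots.
Velocity relative to ground = (-19.800, 0.000) + (0.000, -0.900) = (-19.800, -0.900) knots.
Speed = |(-19.800, -0.900)| = 19.820 knots.

19.8 knots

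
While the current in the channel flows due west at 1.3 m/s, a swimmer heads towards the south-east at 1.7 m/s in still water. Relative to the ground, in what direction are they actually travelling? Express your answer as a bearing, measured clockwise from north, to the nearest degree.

185°

Taking east as x and north as y: velocity relative to the water = (1.202, -1.202) m/s; the water relative to ground = (-1.300, 0.000) m/s.
Velocity relative to ground = (1.202, -1.202) + (-1.300, 0.000) = (-0.098, -1.202) m/s.
Bearing = atan2(-0.10, -1.20) = 184.66° clockwise from north.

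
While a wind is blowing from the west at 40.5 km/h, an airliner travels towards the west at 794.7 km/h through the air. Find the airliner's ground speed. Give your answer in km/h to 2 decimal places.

Taking east as x and north as y: velocity relative to the air = (-794.700, 0.000) km/h; the air relative to ground = (40.500, 0.000) km/h.
Velocity relative to ground = (-794.700, 0.000) + (40.500, 0.000) = (-754.200, 0.000) km/h.
Speed = |(-754.200, 0.000)| = 754.200 km/h.

754.20 km/h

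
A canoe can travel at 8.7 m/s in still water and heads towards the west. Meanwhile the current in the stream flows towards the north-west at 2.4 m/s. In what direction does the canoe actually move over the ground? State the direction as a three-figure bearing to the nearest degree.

279°

Taking east as x and north as y: velocity relative to the water = (-8.700, 0.000) m/s; the water relative to ground = (-1.697, 1.697) m/s.
Velocity relative to ground = (-8.700, 0.000) + (-1.697, 1.697) = (-10.397, 1.697) m/s.
Bearing = atan2(-10.40, 1.70) = 279.27° clockwise from north.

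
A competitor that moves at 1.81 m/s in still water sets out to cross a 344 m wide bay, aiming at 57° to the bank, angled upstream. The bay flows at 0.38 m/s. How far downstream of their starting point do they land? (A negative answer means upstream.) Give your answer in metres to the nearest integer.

-137 m

Perpendicular speed = 1.518 m/s; crossing time = 344 / 1.518 = 226.615 s.
Net downstream speed = -0.606 m/s.
Drift = -0.606 × 226.615 = -137.283 m (upstream).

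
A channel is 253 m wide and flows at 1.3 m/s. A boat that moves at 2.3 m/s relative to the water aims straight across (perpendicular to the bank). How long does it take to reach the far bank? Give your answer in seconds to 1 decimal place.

110.0 s

The component of the boat's velocity perpendicular to the bank is 2.3 m/s.
The current is parallel to the bank, so it does not affect the crossing time.
Time = 253 / 2.300 = 110.000 s.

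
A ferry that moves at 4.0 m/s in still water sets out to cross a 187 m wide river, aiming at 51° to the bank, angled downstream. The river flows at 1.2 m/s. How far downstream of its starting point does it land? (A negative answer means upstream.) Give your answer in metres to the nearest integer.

224 m

Perpendicular speed = 3.109 m/s; crossing time = 187 / 3.109 = 60.156 s.
Net downstream speed = 3.717 m/s.
Drift = 3.717 × 60.156 = 223.617 m (downstream).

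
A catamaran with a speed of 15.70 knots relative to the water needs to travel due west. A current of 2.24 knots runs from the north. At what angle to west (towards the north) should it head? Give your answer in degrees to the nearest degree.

8°

The current pushes perpendicular to the desired track; the heading must have a component into the current equal to 2.24 knots: 15.70 sin θ = 2.24.
sin θ = 0.1427, so θ = 8.203°.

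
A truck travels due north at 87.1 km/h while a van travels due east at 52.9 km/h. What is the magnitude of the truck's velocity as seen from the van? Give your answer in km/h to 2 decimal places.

101.91 km/h

Taking east as x and north as y: truck velocity = (0.000, 87.100) km/h; van velocity = (52.900, 0.000) km/h.
Velocity of truck relative to van = (0.000, 87.100) − (52.900, 0.000) = (-52.900, 87.100) km/h.
Magnitude = |(-52.900, 87.100)| = 101.906 km/h.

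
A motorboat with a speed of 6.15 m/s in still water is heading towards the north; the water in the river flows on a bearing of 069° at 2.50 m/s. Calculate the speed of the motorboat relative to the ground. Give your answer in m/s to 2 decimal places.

7.42 m/s

Taking east as x and north as y: velocity relative to the water = (0.000, 6.150) m/s; the water relative to ground = (2.334, 0.896) m/s.
Velocity relative to ground = (0.000, 6.150) + (2.334, 0.896) = (2.334, 7.046) m/s.
Speed = |(2.334, 7.046)| = 7.422 m/s.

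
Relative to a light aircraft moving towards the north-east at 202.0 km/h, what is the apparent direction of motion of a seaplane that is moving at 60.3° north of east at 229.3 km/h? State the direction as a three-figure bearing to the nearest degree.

333°

Taking east as x and north as y: seaplane velocity = (113.609, 199.177) km/h; light aircraft velocity = (142.836, 142.836) km/h.
Velocity of seaplane relative to light aircraft = (113.609, 199.177) − (142.836, 142.836) = (-29.227, 56.342) km/h.
Bearing = atan2(-29.23, 56.34) = 332.58° clockwise from north.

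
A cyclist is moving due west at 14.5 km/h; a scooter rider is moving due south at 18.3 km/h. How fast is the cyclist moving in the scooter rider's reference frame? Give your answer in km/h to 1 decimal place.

23.3 km/h

Taking east as x and north as y: cyclist velocity = (-14.500, 0.000) km/h; scooter rider velocity = (0.000, -18.300) km/h.
Velocity of cyclist relative to scooter rider = (-14.500, 0.000) − (0.000, -18.300) = (-14.500, 18.300) km/h.
Magnitude = |(-14.500, 18.300)| = 23.348 km/h.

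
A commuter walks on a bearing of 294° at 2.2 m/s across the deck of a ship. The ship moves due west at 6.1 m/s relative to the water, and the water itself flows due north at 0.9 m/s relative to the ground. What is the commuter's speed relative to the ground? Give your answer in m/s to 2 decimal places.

In east/north components (m/s): commuter relative to ship = (-2.010, 0.895); ship relative to water = (-6.100, 0.000); water relative to ground = (0.000, 0.900).
Sum = (-8.110, 1.795) m/s.
Speed = |(-8.110, 1.795)| = 8.306 m/s.

8.31 m/s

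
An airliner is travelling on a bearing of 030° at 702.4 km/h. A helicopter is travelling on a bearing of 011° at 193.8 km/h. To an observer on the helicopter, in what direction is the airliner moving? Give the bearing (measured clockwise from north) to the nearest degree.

037°

Taking east as x and north as y: airliner velocity = (351.200, 608.296) km/h; helicopter velocity = (36.979, 190.239) km/h.
Velocity of airliner relative to helicopter = (351.200, 608.296) − (36.979, 190.239) = (314.221, 418.057) km/h.
Bearing = atan2(314.22, 418.06) = 36.93° clockwise from north.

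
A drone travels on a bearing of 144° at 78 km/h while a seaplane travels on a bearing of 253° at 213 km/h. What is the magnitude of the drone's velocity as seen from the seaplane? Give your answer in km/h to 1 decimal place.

Taking east as x and north as y: drone velocity = (45.847, -63.103) km/h; seaplane velocity = (-203.693, -62.275) km/h.
Velocity of drone relative to seaplane = (45.847, -63.103) − (-203.693, -62.275) = (249.540, -0.828) km/h.
Magnitude = |(249.540, -0.828)| = 249.542 km/h.

249.5 km/h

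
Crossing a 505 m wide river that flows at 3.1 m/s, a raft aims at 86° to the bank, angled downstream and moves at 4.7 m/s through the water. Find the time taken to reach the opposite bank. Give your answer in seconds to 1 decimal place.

107.7 s

The component of the raft's velocity perpendicular to the bank is 4.7 × sin 86° = 4.689 m/s.
The current is parallel to the bank, so it does not affect the crossing time.
Time = 505 / 4.689 = 107.709 s.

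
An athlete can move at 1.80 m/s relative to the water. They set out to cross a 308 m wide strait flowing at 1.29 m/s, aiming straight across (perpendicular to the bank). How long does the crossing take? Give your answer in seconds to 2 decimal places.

The component of the athlete's velocity perpendicular to the bank is 1.80 m/s.
The current is parallel to the bank, so it does not affect the crossing time.
Time = 308 / 1.800 = 171.111 s.

171.11 s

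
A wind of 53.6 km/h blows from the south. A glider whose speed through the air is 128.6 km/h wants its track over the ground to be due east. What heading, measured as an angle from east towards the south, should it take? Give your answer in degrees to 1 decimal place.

24.6°

The wind pushes perpendicular to the desired track; the heading must have a component into the wind equal to 53.6 km/h: 128.6 sin θ = 53.6.
sin θ = 0.4168, so θ = 24.632°.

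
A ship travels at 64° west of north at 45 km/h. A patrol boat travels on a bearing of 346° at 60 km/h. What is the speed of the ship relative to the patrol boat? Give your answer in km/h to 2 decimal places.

Taking east as x and north as y: ship velocity = (-40.446, 19.727) km/h; patrol boat velocity = (-14.515, 58.218) km/h.
Velocity of ship relative to patrol boat = (-40.446, 19.727) − (-14.515, 58.218) = (-25.930, -38.491) km/h.
Magnitude = |(-25.930, -38.491)| = 46.411 km/h.

46.41 km/h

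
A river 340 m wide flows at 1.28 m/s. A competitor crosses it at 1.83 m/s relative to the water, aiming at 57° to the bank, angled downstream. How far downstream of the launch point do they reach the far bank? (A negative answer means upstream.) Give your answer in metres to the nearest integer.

504 m

Perpendicular speed = 1.535 m/s; crossing time = 340 / 1.535 = 221.532 s.
Net downstream speed = 2.277 m/s.
Drift = 2.277 × 221.532 = 504.360 m (downstream).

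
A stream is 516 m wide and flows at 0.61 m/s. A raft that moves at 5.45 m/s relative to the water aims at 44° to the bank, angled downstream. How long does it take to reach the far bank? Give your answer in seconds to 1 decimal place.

The component of the raft's velocity perpendicular to the bank is 5.45 × sin 44° = 3.786 m/s.
The flow acts along the bank and has no component across it.
Time = 516 / 3.786 = 136.296 s.

136.3 s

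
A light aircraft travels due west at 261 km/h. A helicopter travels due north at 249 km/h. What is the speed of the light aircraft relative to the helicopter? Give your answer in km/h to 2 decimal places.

360.72 km/h

Taking east as x and north as y: light aircraft velocity = (-261.000, 0.000) km/h; helicopter velocity = (0.000, 249.000) km/h.
Velocity of light aircraft relative to helicopter = (-261.000, 0.000) − (0.000, 249.000) = (-261.000, -249.000) km/h.
Magnitude = |(-261.000, -249.000)| = 360.724 km/h.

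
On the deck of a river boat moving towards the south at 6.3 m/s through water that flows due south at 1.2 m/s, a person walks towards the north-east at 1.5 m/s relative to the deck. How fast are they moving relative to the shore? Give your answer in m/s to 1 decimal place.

In east/north components (m/s): person relative to river boat = (1.061, 1.061); river boat relative to water = (0.000, -6.300); water relative to ground = (0.000, -1.200).
Sum = (1.061, -6.439) m/s.
Speed = |(1.061, -6.439)| = 6.526 m/s.

6.5 m/s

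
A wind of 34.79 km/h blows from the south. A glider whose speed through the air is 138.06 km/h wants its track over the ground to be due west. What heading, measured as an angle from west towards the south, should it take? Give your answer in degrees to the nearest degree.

The wind pushes perpendicular to the desired track; the heading must have a component into the wind equal to 34.79 km/h: 138.06 sin θ = 34.79.
sin θ = 0.2520, so θ = 14.595°.

15°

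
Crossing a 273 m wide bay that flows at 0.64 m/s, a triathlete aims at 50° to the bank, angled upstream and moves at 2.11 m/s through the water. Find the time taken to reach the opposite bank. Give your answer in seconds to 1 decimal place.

The component of the triathlete's velocity perpendicular to the bank is 2.11 × sin 50° = 1.616 m/s.
The flow acts along the bank and has no component across it.
Time = 273 / 1.616 = 168.899 s.

168.9 s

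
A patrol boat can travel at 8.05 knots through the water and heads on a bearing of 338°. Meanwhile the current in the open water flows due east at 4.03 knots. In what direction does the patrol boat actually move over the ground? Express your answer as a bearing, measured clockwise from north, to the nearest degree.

008°

Taking east as x and north as y: velocity relative to the water = (-3.016, 7.464) knots; the water relative to ground = (4.030, 0.000) knots.
Velocity relative to ground = (-3.016, 7.464) + (4.030, 0.000) = (1.014, 7.464) knots.
Bearing = atan2(1.01, 7.46) = 7.74° clockwise from north.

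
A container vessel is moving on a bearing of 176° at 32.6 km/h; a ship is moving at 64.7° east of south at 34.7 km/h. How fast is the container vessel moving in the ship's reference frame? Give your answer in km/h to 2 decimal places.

Taking east as x and north as y: container vessel velocity = (2.274, -32.521) km/h; ship velocity = (31.372, -14.829) km/h.
Velocity of container vessel relative to ship = (2.274, -32.521) − (31.372, -14.829) = (-29.098, -17.691) km/h.
Magnitude = |(-29.098, -17.691)| = 34.054 km/h.

34.05 km/h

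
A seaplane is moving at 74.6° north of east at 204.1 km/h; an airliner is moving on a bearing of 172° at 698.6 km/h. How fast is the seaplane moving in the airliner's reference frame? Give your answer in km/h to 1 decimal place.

889.6 km/h

Taking east as x and north as y: seaplane velocity = (54.200, 196.772) km/h; airliner velocity = (97.226, -691.801) km/h.
Velocity of seaplane relative to airliner = (54.200, 196.772) − (97.226, -691.801) = (-43.026, 888.573) km/h.
Magnitude = |(-43.026, 888.573)| = 889.614 km/h.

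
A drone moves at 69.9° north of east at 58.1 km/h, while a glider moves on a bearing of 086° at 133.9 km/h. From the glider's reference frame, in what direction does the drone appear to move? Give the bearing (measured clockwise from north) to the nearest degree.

292°

Taking east as x and north as y: drone velocity = (19.967, 54.561) km/h; glider velocity = (133.574, 9.340) km/h.
Velocity of drone relative to glider = (19.967, 54.561) − (133.574, 9.340) = (-113.607, 45.221) km/h.
Bearing = atan2(-113.61, 45.22) = 291.70° clockwise from north.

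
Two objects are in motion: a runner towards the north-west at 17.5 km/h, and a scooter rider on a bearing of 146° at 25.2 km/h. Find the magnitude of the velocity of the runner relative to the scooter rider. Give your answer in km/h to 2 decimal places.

Taking east as x and north as y: runner velocity = (-12.374, 12.374) km/h; scooter rider velocity = (14.092, -20.892) km/h.
Velocity of runner relative to scooter rider = (-12.374, 12.374) − (14.092, -20.892) = (-26.466, 33.266) km/h.
Magnitude = |(-26.466, 33.266)| = 42.510 km/h.

42.51 km/h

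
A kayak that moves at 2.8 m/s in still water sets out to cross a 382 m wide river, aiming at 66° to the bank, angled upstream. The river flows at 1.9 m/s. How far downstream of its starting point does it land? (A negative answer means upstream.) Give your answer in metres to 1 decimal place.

Perpendicular speed = 2.558 m/s; crossing time = 382 / 2.558 = 149.340 s.
Net downstream speed = 0.761 m/s.
Drift = 0.761 × 149.340 = 113.668 m (downstream).

113.7 m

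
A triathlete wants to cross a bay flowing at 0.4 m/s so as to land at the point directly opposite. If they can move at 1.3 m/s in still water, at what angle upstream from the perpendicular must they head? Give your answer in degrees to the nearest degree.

To cancel the current, the upstream component of the triathlete's velocity must equal the flow: 1.3 sin θ = 0.4.
sin θ = 0.4 / 1.3 = 0.3077.
θ = arcsin(0.3077) = 17.920°.

18°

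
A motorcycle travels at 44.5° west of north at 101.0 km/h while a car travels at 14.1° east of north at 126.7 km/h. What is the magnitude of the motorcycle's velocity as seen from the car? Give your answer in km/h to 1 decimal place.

113.7 km/h

Taking east as x and north as y: motorcycle velocity = (-70.792, 72.038) km/h; car velocity = (30.866, 122.883) km/h.
Velocity of motorcycle relative to car = (-70.792, 72.038) − (30.866, 122.883) = (-101.658, -50.844) km/h.
Magnitude = |(-101.658, -50.844)| = 113.664 km/h.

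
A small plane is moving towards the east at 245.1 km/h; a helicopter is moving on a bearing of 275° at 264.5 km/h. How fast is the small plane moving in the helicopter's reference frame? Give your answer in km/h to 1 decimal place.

509.1 km/h

Taking east as x and north as y: small plane velocity = (245.100, 0.000) km/h; helicopter velocity = (-263.493, 23.053) km/h.
Velocity of small plane relative to helicopter = (245.100, 0.000) − (-263.493, 23.053) = (508.593, -23.053) km/h.
Magnitude = |(508.593, -23.053)| = 509.116 km/h.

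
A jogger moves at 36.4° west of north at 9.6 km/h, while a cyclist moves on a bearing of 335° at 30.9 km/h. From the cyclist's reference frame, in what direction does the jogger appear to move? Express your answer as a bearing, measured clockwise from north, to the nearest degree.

Taking east as x and north as y: jogger velocity = (-5.697, 7.727) km/h; cyclist velocity = (-13.059, 28.005) km/h.
Velocity of jogger relative to cyclist = (-5.697, 7.727) − (-13.059, 28.005) = (7.362, -20.278) km/h.
Bearing = atan2(7.36, -20.28) = 160.05° clockwise from north.

160°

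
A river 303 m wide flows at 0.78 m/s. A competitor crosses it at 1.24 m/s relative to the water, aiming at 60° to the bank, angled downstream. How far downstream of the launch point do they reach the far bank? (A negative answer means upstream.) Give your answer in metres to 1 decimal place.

Perpendicular speed = 1.074 m/s; crossing time = 303 / 1.074 = 282.157 s.
Net downstream speed = 1.400 m/s.
Drift = 1.400 × 282.157 = 395.019 m (downstream).

395.0 m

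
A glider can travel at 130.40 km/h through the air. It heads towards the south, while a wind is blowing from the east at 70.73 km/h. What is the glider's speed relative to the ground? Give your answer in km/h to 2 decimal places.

Taking east as x and north as y: velocity relative to the air = (0.000, -130.400) km/h; the air relative to ground = (-70.730, 0.000) km/h.
Velocity relative to ground = (0.000, -130.400) + (-70.730, 0.000) = (-70.730, -130.400) km/h.
Speed = |(-70.730, -130.400)| = 148.347 km/h.

148.35 km/h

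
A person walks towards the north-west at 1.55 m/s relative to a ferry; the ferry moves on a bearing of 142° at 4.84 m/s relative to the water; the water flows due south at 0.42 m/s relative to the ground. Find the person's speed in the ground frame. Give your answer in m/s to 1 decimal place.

In east/north components (m/s): person relative to ferry = (-1.096, 1.096); ferry relative to water = (2.980, -3.814); water relative to ground = (0.000, -0.420).
Sum = (1.884, -3.138) m/s.
Speed = |(1.884, -3.138)| = 3.660 m/s.

3.7 m/s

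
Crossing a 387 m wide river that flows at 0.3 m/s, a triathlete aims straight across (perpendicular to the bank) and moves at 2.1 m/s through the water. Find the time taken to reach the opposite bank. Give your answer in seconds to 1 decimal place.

The component of the triathlete's velocity perpendicular to the bank is 2.1 m/s.
The current is parallel to the bank, so it does not affect the crossing time.
Time = 387 / 2.100 = 184.286 s.

184.3 s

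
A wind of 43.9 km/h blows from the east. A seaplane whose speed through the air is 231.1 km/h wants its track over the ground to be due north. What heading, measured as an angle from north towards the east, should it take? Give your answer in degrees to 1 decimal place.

The wind pushes perpendicular to the desired track; the heading must have a component into the wind equal to 43.9 km/h: 231.1 sin θ = 43.9.
sin θ = 0.1900, so θ = 10.951°.

11.0°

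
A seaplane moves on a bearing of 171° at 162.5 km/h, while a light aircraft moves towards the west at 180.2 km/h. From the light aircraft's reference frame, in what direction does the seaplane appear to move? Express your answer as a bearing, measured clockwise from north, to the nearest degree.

Taking east as x and north as y: seaplane velocity = (25.421, -160.499) km/h; light aircraft velocity = (-180.200, 0.000) km/h.
Velocity of seaplane relative to light aircraft = (25.421, -160.499) − (-180.200, 0.000) = (205.621, -160.499) km/h.
Bearing = atan2(205.62, -160.50) = 127.97° clockwise from north.

128°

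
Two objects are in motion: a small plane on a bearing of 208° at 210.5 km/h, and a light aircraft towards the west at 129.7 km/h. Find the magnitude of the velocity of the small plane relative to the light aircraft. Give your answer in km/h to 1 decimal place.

Taking east as x and north as y: small plane velocity = (-98.824, -185.860) km/h; light aircraft velocity = (-129.700, 0.000) km/h.
Velocity of small plane relative to light aircraft = (-98.824, -185.860) − (-129.700, 0.000) = (30.876, -185.860) km/h.
Magnitude = |(30.876, -185.860)| = 188.408 km/h.

188.4 km/h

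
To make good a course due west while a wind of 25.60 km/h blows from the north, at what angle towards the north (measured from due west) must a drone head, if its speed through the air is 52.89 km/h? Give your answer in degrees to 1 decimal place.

The wind pushes perpendicular to the desired track; the heading must have a component into the wind equal to 25.60 km/h: 52.89 sin θ = 25.60.
sin θ = 0.4840, so θ = 28.949°.

28.9°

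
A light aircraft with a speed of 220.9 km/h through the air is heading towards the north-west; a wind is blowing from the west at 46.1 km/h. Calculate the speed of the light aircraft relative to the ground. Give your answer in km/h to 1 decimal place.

191.1 km/h

Taking east as x and north as y: velocity relative to the air = (-156.200, 156.200) km/h; the air relative to ground = (46.100, 0.000) km/h.
Velocity relative to ground = (-156.200, 156.200) + (46.100, 0.000) = (-110.100, 156.200) km/h.
Speed = |(-110.100, 156.200)| = 191.103 km/h.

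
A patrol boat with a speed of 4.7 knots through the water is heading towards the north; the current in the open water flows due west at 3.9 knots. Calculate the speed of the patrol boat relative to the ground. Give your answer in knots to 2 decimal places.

Taking east as x and north as y: velocity relative to the water = (0.000, 4.700) knots; the water relative to ground = (-3.900, 0.000) knots.
Velocity relative to ground = (0.000, 4.700) + (-3.900, 0.000) = (-3.900, 4.700) knots.
Speed = |(-3.900, 4.700)| = 6.107 knots.

6.11 knots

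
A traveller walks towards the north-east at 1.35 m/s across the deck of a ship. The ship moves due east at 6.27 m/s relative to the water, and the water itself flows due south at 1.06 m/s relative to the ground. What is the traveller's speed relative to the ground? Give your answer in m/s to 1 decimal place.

7.2 m/s

In east/north components (m/s): traveller relative to ship = (0.955, 0.955); ship relative to water = (6.270, 0.000); water relative to ground = (0.000, -1.060).
Sum = (7.225, -0.105) m/s.
Speed = |(7.225, -0.105)| = 7.225 m/s.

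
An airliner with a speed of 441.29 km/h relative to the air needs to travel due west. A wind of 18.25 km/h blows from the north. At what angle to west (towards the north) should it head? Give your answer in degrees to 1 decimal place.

The wind pushes perpendicular to the desired track; the heading must have a component into the wind equal to 18.25 km/h: 441.29 sin θ = 18.25.
sin θ = 0.0414, so θ = 2.370°.

2.4°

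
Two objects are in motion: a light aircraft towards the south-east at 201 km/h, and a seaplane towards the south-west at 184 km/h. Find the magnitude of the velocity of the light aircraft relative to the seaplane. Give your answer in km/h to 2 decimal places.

272.50 km/h

Taking east as x and north as y: light aircraft velocity = (142.128, -142.128) km/h; seaplane velocity = (-130.108, -130.108) km/h.
Velocity of light aircraft relative to seaplane = (142.128, -142.128) − (-130.108, -130.108) = (272.236, -12.021) km/h.
Magnitude = |(272.236, -12.021)| = 272.501 km/h.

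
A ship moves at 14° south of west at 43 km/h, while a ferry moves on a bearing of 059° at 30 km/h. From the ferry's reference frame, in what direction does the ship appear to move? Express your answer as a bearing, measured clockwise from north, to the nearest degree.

Taking east as x and north as y: ship velocity = (-41.723, -10.403) km/h; ferry velocity = (25.715, 15.451) km/h.
Velocity of ship relative to ferry = (-41.723, -10.403) − (25.715, 15.451) = (-67.438, -25.854) km/h.
Bearing = atan2(-67.44, -25.85) = 249.02° clockwise from north.

249°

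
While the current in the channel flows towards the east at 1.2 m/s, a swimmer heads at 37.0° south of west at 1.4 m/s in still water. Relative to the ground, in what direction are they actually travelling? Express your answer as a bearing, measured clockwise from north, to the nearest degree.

Taking east as x and north as y: velocity relative to the water = (-1.118, -0.843) m/s; the water relative to ground = (1.200, 0.000) m/s.
Velocity relative to ground = (-1.118, -0.843) + (1.200, 0.000) = (0.082, -0.843) m/s.
Bearing = atan2(0.08, -0.84) = 174.45° clockwise from north.

174°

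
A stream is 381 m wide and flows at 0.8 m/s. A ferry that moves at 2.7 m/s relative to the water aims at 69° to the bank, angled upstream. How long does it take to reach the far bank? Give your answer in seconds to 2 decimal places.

The component of the ferry's velocity perpendicular to the bank is 2.7 × sin 69° = 2.521 m/s.
Only the cross-stream component determines the crossing time; the current contributes nothing perpendicular to the bank.
Time = 381 / 2.521 = 151.150 s.

151.15 s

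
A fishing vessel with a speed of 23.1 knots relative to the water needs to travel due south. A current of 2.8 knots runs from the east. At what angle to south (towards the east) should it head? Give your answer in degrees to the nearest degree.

7°

The current pushes perpendicular to the desired track; the heading must have a component into the current equal to 2.8 knots: 23.1 sin θ = 2.8.
sin θ = 0.1212, so θ = 6.962°.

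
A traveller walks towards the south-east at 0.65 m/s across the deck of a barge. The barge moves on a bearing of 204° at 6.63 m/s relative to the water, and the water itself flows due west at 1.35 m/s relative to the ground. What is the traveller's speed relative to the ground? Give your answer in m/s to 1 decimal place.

In east/north components (m/s): traveller relative to barge = (0.460, -0.460); barge relative to water = (-2.697, -6.057); water relative to ground = (-1.350, 0.000).
Sum = (-3.587, -6.516) m/s.
Speed = |(-3.587, -6.516)| = 7.438 m/s.

7.4 m/s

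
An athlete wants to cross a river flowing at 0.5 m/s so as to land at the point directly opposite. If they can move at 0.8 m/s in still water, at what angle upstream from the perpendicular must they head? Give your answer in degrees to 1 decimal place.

38.7°

To cancel the current, the upstream component of the athlete's velocity must equal the flow: 0.8 sin θ = 0.5.
sin θ = 0.5 / 0.8 = 0.6250.
θ = arcsin(0.6250) = 38.682°.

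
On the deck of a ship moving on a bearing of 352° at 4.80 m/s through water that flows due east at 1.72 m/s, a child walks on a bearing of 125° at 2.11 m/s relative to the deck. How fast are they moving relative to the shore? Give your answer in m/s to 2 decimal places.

In east/north components (m/s): child relative to ship = (1.728, -1.210); ship relative to water = (-0.668, 4.753); water relative to ground = (1.720, 0.000).
Sum = (2.780, 3.543) m/s.
Speed = |(2.780, 3.543)| = 4.504 m/s.

4.50 m/s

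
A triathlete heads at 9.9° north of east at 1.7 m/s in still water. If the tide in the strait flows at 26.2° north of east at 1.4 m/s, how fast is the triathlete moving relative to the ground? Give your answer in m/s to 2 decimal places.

3.07 m/s

Taking east as x and north as y: velocity relative to the water = (1.675, 0.292) m/s; the water relative to ground = (1.256, 0.618) m/s.
Velocity relative to ground = (1.675, 0.292) + (1.256, 0.618) = (2.931, 0.910) m/s.
Speed = |(2.931, 0.910)| = 3.069 m/s.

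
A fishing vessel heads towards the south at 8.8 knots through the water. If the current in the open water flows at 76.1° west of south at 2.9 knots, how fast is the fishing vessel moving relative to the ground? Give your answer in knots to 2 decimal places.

Taking east as x and north as y: velocity relative to the water = (0.000, -8.800) knots; the water relative to ground = (-2.815, -0.697) knots.
Velocity relative to ground = (0.000, -8.800) + (-2.815, -0.697) = (-2.815, -9.497) knots.
Speed = |(-2.815, -9.497)| = 9.905 knots.

9.91 knots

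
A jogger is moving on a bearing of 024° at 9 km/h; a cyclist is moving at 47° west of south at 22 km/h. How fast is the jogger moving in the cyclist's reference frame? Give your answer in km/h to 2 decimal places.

30.49 km/h

Taking east as x and north as y: jogger velocity = (3.661, 8.222) km/h; cyclist velocity = (-16.090, -15.004) km/h.
Velocity of jogger relative to cyclist = (3.661, 8.222) − (-16.090, -15.004) = (19.750, 23.226) km/h.
Magnitude = |(19.750, 23.226)| = 30.488 km/h.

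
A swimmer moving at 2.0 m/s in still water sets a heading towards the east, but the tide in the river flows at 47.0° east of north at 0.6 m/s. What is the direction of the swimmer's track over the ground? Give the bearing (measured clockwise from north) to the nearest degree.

080°

Taking east as x and north as y: velocity relative to the water = (2.000, 0.000) m/s; the water relative to ground = (0.439, 0.409) m/s.
Velocity relative to ground = (2.000, 0.000) + (0.439, 0.409) = (2.439, 0.409) m/s.
Bearing = atan2(2.44, 0.41) = 80.48° clockwise from north.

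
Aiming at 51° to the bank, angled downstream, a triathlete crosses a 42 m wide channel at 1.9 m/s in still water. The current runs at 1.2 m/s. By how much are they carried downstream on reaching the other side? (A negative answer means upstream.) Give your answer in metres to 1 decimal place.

Perpendicular speed = 1.477 m/s; crossing time = 42 / 1.477 = 28.444 s.
Net downstream speed = 2.396 m/s.
Drift = 2.396 × 28.444 = 68.144 m (downstream).

68.1 m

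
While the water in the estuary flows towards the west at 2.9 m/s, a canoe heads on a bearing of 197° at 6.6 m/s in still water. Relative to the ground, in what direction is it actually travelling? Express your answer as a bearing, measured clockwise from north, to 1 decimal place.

217.4°

Taking east as x and north as y: velocity relative to the water = (-1.930, -6.312) m/s; the water relative to ground = (-2.900, 0.000) m/s.
Velocity relative to ground = (-1.930, -6.312) + (-2.900, 0.000) = (-4.830, -6.312) m/s.
Bearing = atan2(-4.83, -6.31) = 217.42° clockwise from north.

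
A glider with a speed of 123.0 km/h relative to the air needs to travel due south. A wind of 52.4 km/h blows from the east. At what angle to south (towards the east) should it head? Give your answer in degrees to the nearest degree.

25°

The wind pushes perpendicular to the desired track; the heading must have a component into the wind equal to 52.4 km/h: 123.0 sin θ = 52.4.
sin θ = 0.4260, so θ = 25.215°.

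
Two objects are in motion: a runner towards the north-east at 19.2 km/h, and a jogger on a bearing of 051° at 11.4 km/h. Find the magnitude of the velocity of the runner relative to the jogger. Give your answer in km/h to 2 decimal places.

Taking east as x and north as y: runner velocity = (13.576, 13.576) km/h; jogger velocity = (8.859, 7.174) km/h.
Velocity of runner relative to jogger = (13.576, 13.576) − (8.859, 7.174) = (4.717, 6.402) km/h.
Magnitude = |(4.717, 6.402)| = 7.952 km/h.

7.95 km/h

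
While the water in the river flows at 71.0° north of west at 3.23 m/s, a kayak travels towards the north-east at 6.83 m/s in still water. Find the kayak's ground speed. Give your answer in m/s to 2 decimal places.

Taking east as x and north as y: velocity relative to the water = (4.830, 4.830) m/s; the water relative to ground = (-1.052, 3.054) m/s.
Velocity relative to ground = (4.830, 4.830) + (-1.052, 3.054) = (3.778, 7.884) m/s.
Speed = |(3.778, 7.884)| = 8.742 m/s.

8.74 m/s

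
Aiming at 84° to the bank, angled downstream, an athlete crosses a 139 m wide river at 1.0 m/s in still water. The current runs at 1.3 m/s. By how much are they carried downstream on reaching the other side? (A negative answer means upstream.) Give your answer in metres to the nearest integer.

196 m

Perpendicular speed = 0.995 m/s; crossing time = 139 / 0.995 = 139.766 s.
Net downstream speed = 1.405 m/s.
Drift = 1.405 × 139.766 = 196.305 m (downstream).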